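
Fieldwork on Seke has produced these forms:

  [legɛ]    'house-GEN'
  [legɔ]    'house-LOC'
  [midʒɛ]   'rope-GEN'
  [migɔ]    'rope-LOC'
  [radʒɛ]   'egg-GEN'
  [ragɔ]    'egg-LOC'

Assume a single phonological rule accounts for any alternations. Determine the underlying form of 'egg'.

The stem for 'egg' ends in [dʒ] in [radʒɛ] but [g] in [ragɔ].
But 'house' keeps [g] in both environments ([legɛ], [legɔ]), so there is no rule changing /g/ to [dʒ] before the GEN suffix.
The underlying segment must be /dʒ/; palato-alveolar /dʒ/ becomes [g] when no front vowel follows, yielding [g] there.

/radʒ/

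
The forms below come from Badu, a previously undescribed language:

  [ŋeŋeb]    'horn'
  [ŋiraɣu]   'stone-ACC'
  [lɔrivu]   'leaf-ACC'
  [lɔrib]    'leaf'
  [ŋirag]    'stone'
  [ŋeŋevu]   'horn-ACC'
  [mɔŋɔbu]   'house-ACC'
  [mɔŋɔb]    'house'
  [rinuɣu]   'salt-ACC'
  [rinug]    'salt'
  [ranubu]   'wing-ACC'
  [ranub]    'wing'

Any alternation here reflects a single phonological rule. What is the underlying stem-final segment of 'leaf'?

'leaf' shows [b] ~ [v] at the end of the stem ([lɔrib] vs [lɔrivu]).
Compare 'wing', with invariant [b] in [ranub] and [ranubu]: an analysis with underlying /b/ and a rule producing [v] before the ACC suffix would wrongly predict alternation here too.
Therefore /v/ is basic and [b] is derived by word-final hardening (voiced fricatives become stops word-finally).

/v/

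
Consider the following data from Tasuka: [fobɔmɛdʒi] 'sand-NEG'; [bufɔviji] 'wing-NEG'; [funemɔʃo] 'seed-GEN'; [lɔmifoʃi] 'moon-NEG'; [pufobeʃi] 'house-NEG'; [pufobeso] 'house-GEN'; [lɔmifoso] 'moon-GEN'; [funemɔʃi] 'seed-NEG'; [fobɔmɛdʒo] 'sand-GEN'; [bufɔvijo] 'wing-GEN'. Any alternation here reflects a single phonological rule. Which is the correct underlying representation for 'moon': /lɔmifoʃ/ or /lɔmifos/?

In [lɔmifoso] and [lɔmifoʃi] the final segment of 'moon' alternates: [s] ~ [ʃ].
If /ʃ/ were underlying and a rule turned it into [s] before the GEN suffix, 'seed' would also alternate; but it has [ʃ] in both [funemɔʃo] and [funemɔʃi].
The underlying segment must be /s/; /s/ becomes palato-alveolar [ʃ] before a front vowel, yielding [ʃ] there.

/lɔmifos/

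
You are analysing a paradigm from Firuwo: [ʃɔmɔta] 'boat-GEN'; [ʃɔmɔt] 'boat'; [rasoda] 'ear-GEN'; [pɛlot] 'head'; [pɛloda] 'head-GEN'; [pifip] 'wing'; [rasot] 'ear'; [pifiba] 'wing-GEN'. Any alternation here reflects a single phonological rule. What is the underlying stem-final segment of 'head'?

/d/

The root 'head' surfaces as [pɛlot] and [pɛloda], with a stem-final [t] ~ [d] alternation.
If /t/ were underlying and a rule turned it into [d] before the GEN suffix, 'boat' would also alternate; but it has [t] in both [ʃɔmɔt] and [ʃɔmɔta].
The underlying segment must be /d/; voiced obstruents become voiceless word-finally, yielding [t] there.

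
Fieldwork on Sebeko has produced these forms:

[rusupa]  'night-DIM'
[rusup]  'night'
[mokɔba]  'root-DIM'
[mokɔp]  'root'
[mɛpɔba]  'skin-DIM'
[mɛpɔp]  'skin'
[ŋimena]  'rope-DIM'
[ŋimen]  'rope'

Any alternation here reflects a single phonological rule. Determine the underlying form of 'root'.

'root' shows [b] ~ [p] at the end of the stem ([mokɔba] vs [mokɔp]).
The stem 'night' ([rusupa], [rusup]) shows [p] unchanged in both environments, so [p] cannot be basic with [b] derived before the DIM suffix.
The alternation reflects word-final obstruent devoicing: voiced obstruents become voiceless word-finally. /b/ is underlying.

/mokɔb/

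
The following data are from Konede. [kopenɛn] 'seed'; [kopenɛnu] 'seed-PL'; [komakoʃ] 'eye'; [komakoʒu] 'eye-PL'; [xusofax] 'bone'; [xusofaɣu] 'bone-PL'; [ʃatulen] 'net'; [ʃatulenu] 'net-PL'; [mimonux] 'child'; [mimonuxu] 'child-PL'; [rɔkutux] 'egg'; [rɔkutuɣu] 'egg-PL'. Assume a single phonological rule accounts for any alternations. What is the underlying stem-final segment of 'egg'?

/ɣ/

The stem for 'egg' ends in [x] in [rɔkutux] but [ɣ] in [rɔkutuɣu].
But 'child' keeps [x] in both environments ([mimonux], [mimonuxu]), so there is no rule changing /x/ to [ɣ] before the PL suffix.
So /ɣ/ is underlying, and a rule of word-final obstruent devoicing — voiced obstruents become voiceless word-finally — gives [x].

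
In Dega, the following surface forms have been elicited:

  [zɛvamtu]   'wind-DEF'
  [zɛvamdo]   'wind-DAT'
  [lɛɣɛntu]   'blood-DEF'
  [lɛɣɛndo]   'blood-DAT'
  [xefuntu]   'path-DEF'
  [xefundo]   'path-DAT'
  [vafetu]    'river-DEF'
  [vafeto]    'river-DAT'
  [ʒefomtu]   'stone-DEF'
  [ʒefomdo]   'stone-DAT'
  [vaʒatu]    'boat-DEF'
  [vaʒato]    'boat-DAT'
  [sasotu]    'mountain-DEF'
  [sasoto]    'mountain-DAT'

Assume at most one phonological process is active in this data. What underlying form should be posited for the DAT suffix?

/-do/

The DAT morpheme has two allomorphs, [-do] and [-to].
The DEF suffix, which begins with [t], is invariant after every stem; so [t] is not altered by any rule here.
The DAT suffix is therefore /-do/ underlyingly, with post-vocalic devoicing: voiced stops become voiceless after a vowel.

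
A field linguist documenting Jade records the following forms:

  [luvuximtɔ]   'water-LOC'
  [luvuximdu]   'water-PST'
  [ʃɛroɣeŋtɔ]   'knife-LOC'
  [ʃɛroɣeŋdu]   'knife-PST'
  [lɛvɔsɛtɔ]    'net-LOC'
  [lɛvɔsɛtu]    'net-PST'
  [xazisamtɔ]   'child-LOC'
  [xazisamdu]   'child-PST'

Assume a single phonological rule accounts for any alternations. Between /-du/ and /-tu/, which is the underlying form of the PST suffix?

The PST suffix surfaces as [-du] and [-tu], depending on the final segment of the stem.
By contrast the LOC suffix keeps its initial [t] throughout — that segment must be underlying.
So the underlying form is /-du/, and voiced stops become voiceless after a vowel.

/-du/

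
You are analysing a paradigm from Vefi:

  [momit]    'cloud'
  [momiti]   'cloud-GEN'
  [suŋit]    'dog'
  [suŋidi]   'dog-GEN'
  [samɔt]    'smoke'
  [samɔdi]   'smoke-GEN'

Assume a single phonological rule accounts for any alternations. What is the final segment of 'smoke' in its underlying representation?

/d/

In [samɔt] and [samɔdi] the final segment of 'smoke' alternates: [t] ~ [d].
Compare 'cloud', with invariant [t] in [momit] and [momiti]: an analysis with underlying /t/ and a rule producing [d] before the GEN suffix would wrongly predict alternation here too.
Therefore /d/ is basic and [t] is derived by word-final obstruent devoicing (voiced obstruents become voiceless word-finally).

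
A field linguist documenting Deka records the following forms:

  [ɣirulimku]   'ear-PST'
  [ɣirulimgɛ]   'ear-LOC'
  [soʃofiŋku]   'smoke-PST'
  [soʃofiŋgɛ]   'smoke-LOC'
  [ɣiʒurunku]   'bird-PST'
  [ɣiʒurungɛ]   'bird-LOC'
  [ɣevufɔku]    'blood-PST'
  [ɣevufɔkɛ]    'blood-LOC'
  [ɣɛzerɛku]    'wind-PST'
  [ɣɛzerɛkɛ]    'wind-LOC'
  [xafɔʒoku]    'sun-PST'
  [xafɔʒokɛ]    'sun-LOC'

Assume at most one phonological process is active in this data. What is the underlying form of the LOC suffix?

The LOC morpheme has two allomorphs, [-gɛ] and [-kɛ].
By contrast the PST suffix keeps its initial [k] throughout — that segment must be underlying.
So the underlying form is /-gɛ/, and voiced stops become voiceless after a vowel.

/-gɛ/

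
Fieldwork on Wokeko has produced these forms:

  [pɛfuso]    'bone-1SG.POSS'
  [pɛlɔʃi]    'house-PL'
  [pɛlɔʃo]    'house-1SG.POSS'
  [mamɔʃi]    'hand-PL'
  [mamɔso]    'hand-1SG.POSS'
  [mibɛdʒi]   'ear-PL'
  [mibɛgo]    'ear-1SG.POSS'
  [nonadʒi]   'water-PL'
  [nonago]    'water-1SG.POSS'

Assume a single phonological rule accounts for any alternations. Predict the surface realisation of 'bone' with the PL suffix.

[pɛfuʃi]

The root 'hand' surfaces as [mamɔʃi] and [mamɔso], with a stem-final [ʃ] ~ [s] alternation.
But 'house' keeps [ʃ] in both environments ([pɛlɔʃi], [pɛlɔʃo]), so there is no rule changing /ʃ/ to [s] before the 1SG.POSS suffix.
Therefore /s/ is basic and [ʃ] is derived by palatalization before a front vowel (/g/ and /s/ become palato-alveolar [dʒ] and [ʃ] before a front vowel).
The one attested form of 'bone', [pɛfuso], shows underlying /pɛfus/. Applying the same rule before a front vowel gives [pɛfuʃi].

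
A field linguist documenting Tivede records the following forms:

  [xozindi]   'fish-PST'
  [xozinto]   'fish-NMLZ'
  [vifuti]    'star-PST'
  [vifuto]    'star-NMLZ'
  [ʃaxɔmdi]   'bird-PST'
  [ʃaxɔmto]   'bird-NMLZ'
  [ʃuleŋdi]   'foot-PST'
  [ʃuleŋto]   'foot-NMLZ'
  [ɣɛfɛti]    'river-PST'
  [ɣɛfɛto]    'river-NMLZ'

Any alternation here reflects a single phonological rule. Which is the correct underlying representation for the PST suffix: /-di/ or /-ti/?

/-di/

The PST suffix surfaces as [-di] and [-ti], depending on the final segment of the stem.
The NMLZ suffix, which begins with [t], is invariant after every stem; so [t] is not altered by any rule here.
So the underlying form is /-di/, and voiced stops become voiceless after a vowel.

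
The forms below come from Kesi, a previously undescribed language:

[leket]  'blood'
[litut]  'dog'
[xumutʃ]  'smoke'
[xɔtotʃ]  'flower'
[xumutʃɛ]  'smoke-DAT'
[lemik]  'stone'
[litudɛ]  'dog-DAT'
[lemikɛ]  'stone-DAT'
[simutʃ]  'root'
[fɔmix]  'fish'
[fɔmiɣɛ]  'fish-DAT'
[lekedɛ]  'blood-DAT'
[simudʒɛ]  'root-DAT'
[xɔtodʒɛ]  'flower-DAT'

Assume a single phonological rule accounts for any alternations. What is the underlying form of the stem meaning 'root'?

/simudʒ/

The stem for 'root' ends in [tʃ] in [simutʃ] but [dʒ] in [simudʒɛ].
If /tʃ/ were underlying and a rule turned it into [dʒ] before the DAT suffix, 'smoke' would also alternate; but it has [tʃ] in both [xumutʃ] and [xumutʃɛ].
Therefore /dʒ/ is basic and [tʃ] is derived by word-final obstruent devoicing (voiced obstruents become voiceless word-finally).
Hence 'root' is /simudʒ/ underlyingly.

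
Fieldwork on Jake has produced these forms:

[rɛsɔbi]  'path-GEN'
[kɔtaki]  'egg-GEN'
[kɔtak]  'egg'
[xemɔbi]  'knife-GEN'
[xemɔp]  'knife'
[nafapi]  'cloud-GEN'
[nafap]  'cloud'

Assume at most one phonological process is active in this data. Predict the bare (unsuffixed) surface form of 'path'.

[rɛsɔp]

The stem for 'knife' ends in [b] in [xemɔbi] but [p] in [xemɔp].
If /p/ were underlying and a rule turned it into [b] before the GEN suffix, 'cloud' would also alternate; but it has [p] in both [nafapi] and [nafap].
So /b/ is underlying, and a rule of word-final obstruent devoicing — voiced obstruents become voiceless word-finally — gives [p].
From [rɛsɔbi] the stem 'path' is /rɛsɔb/; word-finally this yields [rɛsɔp].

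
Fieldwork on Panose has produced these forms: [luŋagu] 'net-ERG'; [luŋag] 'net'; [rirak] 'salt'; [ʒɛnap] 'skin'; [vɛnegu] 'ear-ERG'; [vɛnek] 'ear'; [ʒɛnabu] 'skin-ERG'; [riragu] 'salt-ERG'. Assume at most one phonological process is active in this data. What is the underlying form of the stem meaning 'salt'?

/rirak/

In [riragu] and [rirak] the final segment of 'salt' alternates: [g] ~ [k].
The stem 'net' ([luŋagu], [luŋag]) shows [g] unchanged in both environments, so [g] cannot be basic with [k] derived in isolation.
The underlying segment must be /k/; voiceless stops become voiced between vowels, yielding [g] there.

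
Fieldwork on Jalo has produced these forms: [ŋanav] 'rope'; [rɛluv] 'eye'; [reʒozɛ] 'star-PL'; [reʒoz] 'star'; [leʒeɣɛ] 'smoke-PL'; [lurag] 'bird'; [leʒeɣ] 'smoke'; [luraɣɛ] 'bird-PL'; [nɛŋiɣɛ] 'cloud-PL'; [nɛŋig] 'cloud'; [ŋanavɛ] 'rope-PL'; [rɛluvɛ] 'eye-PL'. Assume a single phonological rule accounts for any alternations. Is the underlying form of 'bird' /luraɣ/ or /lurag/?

The stem for 'bird' ends in [g] in [lurag] but [ɣ] in [luraɣɛ].
But 'smoke' keeps [ɣ] in both environments ([leʒeɣ], [leʒeɣɛ]), so there is no rule changing /ɣ/ to [g] in isolation.
So /g/ is underlying, and a rule of intervocalic spirantization — voiced stops become fricatives between vowels — gives [ɣ].

/lurag/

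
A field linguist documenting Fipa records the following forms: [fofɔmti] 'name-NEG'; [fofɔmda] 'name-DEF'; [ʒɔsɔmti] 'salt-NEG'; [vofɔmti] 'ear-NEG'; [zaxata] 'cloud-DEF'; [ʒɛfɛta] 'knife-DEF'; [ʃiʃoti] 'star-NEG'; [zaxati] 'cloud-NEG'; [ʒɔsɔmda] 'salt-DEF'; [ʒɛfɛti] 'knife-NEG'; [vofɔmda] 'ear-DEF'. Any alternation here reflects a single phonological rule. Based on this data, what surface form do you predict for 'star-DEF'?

[ʃiʃota]

The DEF suffix surfaces as [-da] and [-ta], depending on the final segment of the stem.
By contrast the NEG suffix keeps its initial [t] throughout — that segment must be underlying.
The DEF suffix is therefore /-da/ underlyingly, with post-vocalic devoicing: voiced stops become voiceless after a vowel.
After 'star', which ends in a vowel, the suffix surfaces as [-ta], giving [ʃiʃota].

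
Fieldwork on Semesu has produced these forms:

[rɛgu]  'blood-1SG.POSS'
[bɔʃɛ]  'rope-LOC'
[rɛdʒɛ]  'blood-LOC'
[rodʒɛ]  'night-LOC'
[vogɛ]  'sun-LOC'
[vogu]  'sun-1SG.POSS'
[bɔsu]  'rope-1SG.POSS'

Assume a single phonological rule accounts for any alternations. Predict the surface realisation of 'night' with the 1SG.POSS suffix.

[rogu]

The root 'blood' surfaces as [rɛdʒɛ] and [rɛgu], with a stem-final [dʒ] ~ [g] alternation.
The stem 'sun' ([vogɛ], [vogu]) shows [g] unchanged in both environments, so [g] cannot be basic with [dʒ] derived before the LOC suffix.
The alternation reflects depalatalization: palato-alveolar /dʒ/ and /ʃ/ become [g] and [s] when no front vowel follows. /dʒ/ is underlying.
From [rodʒɛ] the stem 'night' is /rodʒ/; when no front vowel follows this yields [rogu].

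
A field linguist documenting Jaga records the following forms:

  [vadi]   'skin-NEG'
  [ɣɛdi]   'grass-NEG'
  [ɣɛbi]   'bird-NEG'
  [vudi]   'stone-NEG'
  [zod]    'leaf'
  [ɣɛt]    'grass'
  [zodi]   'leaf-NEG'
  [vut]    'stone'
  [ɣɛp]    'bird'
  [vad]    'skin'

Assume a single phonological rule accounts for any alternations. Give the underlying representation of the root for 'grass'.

/ɣɛt/

The root 'grass' surfaces as [ɣɛt] and [ɣɛdi], with a stem-final [t] ~ [d] alternation.
The stem 'skin' ([vad], [vadi]) shows [d] unchanged in both environments, so [d] cannot be basic with [t] derived in isolation.
So /t/ is underlying, and a rule of intervocalic voicing — voiceless stops become voiced between vowels — gives [d].
The underlying form of 'grass' is therefore /ɣɛt/.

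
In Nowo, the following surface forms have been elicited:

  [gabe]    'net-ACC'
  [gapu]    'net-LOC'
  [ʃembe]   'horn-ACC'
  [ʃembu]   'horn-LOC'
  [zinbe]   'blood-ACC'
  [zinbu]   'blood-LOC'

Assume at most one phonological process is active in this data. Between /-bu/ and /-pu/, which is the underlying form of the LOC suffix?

/-pu/

The LOC morpheme has two allomorphs, [-bu] and [-pu].
The ACC suffix, which begins with [b], is invariant after every stem; so [b] is not altered by any rule here.
The LOC suffix is therefore /-pu/ underlyingly, with post-nasal voicing: voiceless stops become voiced after a nasal.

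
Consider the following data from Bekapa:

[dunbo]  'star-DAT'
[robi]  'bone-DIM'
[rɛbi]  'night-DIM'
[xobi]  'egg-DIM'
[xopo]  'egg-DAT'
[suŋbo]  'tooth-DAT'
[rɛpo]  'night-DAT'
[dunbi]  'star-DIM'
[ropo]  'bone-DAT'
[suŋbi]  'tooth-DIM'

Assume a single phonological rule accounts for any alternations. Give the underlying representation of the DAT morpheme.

/-po/

The DAT morpheme has two allomorphs, [-bo] and [-po].
The DIM suffix, which begins with [b], is invariant after every stem; so [b] is not altered by any rule here.
So the underlying form is /-po/, and voiceless stops become voiced after a nasal.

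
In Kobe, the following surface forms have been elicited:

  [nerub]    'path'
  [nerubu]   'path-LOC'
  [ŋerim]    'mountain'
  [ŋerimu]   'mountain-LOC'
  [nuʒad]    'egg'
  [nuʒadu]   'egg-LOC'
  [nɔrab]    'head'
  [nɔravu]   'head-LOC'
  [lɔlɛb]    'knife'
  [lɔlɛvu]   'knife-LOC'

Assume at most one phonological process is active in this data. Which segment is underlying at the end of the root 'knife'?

The root 'knife' surfaces as [lɔlɛb] and [lɔlɛvu], with a stem-final [b] ~ [v] alternation.
Compare 'path', with invariant [b] in [nerub] and [nerubu]: an analysis with underlying /b/ and a rule producing [v] before the LOC suffix would wrongly predict alternation here too.
Therefore /v/ is basic and [b] is derived by word-final hardening (voiced fricatives become stops word-finally).

/v/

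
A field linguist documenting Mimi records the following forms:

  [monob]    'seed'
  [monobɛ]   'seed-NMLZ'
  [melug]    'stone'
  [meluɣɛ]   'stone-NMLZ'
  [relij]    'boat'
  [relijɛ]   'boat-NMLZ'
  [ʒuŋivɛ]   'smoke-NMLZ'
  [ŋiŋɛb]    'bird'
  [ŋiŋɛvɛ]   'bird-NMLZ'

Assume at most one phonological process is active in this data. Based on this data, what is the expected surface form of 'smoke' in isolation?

In [ŋiŋɛb] and [ŋiŋɛvɛ] the final segment of 'bird' alternates: [b] ~ [v].
If /b/ were underlying and a rule turned it into [v] before the NMLZ suffix, 'seed' would also alternate; but it has [b] in both [monob] and [monobɛ].
Therefore /v/ is basic and [b] is derived by word-final hardening (voiced fricatives become stops word-finally).
From [ʒuŋivɛ] the stem 'smoke' is /ʒuŋiv/; word-finally this yields [ʒuŋib].

[ʒuŋib]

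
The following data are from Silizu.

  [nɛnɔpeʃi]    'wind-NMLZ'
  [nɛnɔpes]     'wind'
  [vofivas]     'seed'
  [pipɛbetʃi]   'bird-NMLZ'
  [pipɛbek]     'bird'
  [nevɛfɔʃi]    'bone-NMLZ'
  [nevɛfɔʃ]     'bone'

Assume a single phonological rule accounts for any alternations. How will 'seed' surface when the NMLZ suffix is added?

[vofivaʃi]

The stem for 'wind' ends in [ʃ] in [nɛnɔpeʃi] but [s] in [nɛnɔpes].
But 'bone' keeps [ʃ] in both environments ([nevɛfɔʃi], [nevɛfɔʃ]), so there is no rule changing /ʃ/ to [s] in isolation.
So /s/ is underlying, and a rule of palatalization before a front vowel — /k/ and /s/ become palato-alveolar [tʃ] and [ʃ] before a front vowel — gives [ʃ].
From [vofivas] the stem 'seed' is /vofivas/; before a front vowel this yields [vofivaʃi].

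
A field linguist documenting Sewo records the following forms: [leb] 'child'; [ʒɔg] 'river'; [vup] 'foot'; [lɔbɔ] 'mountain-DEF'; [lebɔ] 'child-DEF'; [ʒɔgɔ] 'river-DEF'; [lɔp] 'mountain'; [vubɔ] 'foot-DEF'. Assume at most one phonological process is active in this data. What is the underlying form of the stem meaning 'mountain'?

The stem for 'mountain' ends in [p] in [lɔp] but [b] in [lɔbɔ].
But 'child' keeps [b] in both environments ([leb], [lebɔ]), so there is no rule changing /b/ to [p] in isolation.
Therefore /p/ is basic and [b] is derived by intervocalic voicing (voiceless stops become voiced between vowels).

/lɔp/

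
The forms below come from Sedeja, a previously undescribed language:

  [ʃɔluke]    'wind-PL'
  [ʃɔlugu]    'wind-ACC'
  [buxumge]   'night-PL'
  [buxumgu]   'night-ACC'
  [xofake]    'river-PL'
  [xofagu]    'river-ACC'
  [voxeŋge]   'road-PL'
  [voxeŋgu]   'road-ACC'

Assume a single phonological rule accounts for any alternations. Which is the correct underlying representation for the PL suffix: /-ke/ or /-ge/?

/-ke/

The PL morpheme has two allomorphs, [-ge] and [-ke].
By contrast the ACC suffix keeps its initial [g] throughout — that segment must be underlying.
The PL suffix is therefore /-ke/ underlyingly, with post-nasal voicing: voiceless stops become voiced after a nasal.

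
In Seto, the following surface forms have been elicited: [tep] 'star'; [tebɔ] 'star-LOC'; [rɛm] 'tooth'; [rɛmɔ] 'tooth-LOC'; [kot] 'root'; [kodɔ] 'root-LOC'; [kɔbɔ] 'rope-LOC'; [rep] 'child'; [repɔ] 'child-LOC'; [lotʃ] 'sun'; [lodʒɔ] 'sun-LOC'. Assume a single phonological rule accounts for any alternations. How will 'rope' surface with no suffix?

The stem for 'star' ends in [p] in [tep] but [b] in [tebɔ].
Compare 'child', with invariant [p] in [rep] and [repɔ]: an analysis with underlying /p/ and a rule producing [b] before the LOC suffix would wrongly predict alternation here too.
So /b/ is underlying, and a rule of word-final obstruent devoicing — voiced obstruents become voiceless word-finally — gives [p].
From [kɔbɔ] the stem 'rope' is /kɔb/; word-finally this yields [kɔp].

[kɔp]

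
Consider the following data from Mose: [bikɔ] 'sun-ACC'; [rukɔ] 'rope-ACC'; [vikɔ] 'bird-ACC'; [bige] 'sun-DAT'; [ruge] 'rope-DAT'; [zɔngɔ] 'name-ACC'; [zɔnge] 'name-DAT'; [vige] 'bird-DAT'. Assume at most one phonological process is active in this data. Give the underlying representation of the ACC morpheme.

The ACC morpheme has two allomorphs, [-gɔ] and [-kɔ].
By contrast the DAT suffix keeps its initial [g] throughout — that segment must be underlying.
The ACC suffix is therefore /-kɔ/ underlyingly, with post-nasal voicing: voiceless stops become voiced after a nasal.

/-kɔ/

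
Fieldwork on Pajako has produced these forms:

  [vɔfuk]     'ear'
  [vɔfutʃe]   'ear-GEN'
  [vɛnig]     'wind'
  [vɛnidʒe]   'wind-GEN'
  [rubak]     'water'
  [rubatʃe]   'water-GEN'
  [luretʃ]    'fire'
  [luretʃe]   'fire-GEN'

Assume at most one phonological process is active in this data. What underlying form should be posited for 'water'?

'water' shows [k] ~ [tʃ] at the end of the stem ([rubak] vs [rubatʃe]).
Compare 'fire', with invariant [tʃ] in [luretʃ] and [luretʃe]: an analysis with underlying /tʃ/ and a rule producing [k] in isolation would wrongly predict alternation here too.
So /k/ is underlying, and a rule of palatalization before a front vowel — /k/ and /g/ become palato-alveolar [tʃ] and [dʒ] before a front vowel — gives [tʃ].

/rubak/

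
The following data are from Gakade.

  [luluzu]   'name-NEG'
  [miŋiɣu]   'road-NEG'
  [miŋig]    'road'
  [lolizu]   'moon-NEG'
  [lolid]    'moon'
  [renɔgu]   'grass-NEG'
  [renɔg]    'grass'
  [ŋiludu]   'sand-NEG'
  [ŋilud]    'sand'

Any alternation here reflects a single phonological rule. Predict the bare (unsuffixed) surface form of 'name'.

[lulud]

'moon' shows [z] ~ [d] at the end of the stem ([lolizu] vs [lolid]).
If /d/ were underlying and a rule turned it into [z] before the NEG suffix, 'sand' would also alternate; but it has [d] in both [ŋiludu] and [ŋilud].
The underlying segment must be /z/; voiced fricatives become stops word-finally, yielding [d] there.
From [luluzu] the stem 'name' is /luluz/; word-finally this yields [lulud].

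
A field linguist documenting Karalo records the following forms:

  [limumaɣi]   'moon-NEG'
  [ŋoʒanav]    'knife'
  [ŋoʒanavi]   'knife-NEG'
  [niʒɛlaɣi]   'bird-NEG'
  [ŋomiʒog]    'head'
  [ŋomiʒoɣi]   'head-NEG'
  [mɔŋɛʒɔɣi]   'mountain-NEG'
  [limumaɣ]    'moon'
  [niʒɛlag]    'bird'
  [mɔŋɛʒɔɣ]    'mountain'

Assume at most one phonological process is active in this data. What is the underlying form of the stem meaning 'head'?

The root 'head' surfaces as [ŋomiʒoɣi] and [ŋomiʒog], with a stem-final [ɣ] ~ [g] alternation.
Compare 'moon', with invariant [ɣ] in [limumaɣi] and [limumaɣ]: an analysis with underlying /ɣ/ and a rule producing [g] in isolation would wrongly predict alternation here too.
The alternation reflects intervocalic spirantization: voiced stops become fricatives between vowels. /g/ is underlying.

/ŋomiʒog/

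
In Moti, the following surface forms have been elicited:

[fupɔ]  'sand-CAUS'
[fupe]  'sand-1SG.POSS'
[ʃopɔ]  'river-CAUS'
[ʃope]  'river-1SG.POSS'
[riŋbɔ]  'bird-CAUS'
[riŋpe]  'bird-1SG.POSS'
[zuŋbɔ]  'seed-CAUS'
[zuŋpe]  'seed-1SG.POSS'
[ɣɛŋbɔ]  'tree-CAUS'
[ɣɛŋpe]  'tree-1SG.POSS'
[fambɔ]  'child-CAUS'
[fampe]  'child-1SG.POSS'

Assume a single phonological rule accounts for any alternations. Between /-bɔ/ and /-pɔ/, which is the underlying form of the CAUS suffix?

The CAUS suffix surfaces as [-bɔ] and [-pɔ], depending on the final segment of the stem.
By contrast the 1SG.POSS suffix keeps its initial [p] throughout — that segment must be underlying.
So the underlying form is /-bɔ/, and voiced stops become voiceless after a vowel.

/-bɔ/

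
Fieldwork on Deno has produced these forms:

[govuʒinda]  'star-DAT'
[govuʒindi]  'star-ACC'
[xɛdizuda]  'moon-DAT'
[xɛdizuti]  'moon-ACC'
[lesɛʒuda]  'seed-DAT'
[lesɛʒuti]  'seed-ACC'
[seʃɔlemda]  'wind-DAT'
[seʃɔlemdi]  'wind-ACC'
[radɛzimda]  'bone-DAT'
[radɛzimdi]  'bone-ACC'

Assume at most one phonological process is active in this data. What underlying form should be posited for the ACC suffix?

The ACC suffix surfaces as [-di] and [-ti], depending on the final segment of the stem.
The DAT suffix, which begins with [d], is invariant after every stem; so [d] is not altered by any rule here.
So the underlying form is /-ti/, and voiceless stops become voiced after a nasal.

/-ti/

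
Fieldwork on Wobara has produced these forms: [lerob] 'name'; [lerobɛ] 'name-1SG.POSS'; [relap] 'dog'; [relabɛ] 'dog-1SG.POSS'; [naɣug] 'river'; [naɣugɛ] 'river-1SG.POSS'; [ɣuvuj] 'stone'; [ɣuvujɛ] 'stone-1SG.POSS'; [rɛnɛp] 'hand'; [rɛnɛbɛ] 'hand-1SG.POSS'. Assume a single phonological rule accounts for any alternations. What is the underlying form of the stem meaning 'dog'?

/relap/

In [relap] and [relabɛ] the final segment of 'dog' alternates: [p] ~ [b].
If /b/ were underlying and a rule turned it into [p] in isolation, 'name' would also alternate; but it has [b] in both [lerob] and [lerobɛ].
The alternation reflects intervocalic voicing: voiceless stops become voiced between vowels. /p/ is underlying.
The underlying form of 'dog' is therefore /relap/.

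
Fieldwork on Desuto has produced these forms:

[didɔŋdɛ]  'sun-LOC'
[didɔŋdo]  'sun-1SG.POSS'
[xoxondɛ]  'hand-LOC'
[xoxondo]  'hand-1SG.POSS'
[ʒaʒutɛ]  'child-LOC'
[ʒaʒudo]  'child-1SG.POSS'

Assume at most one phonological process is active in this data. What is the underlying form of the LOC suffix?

The LOC morpheme has two allomorphs, [-dɛ] and [-tɛ].
By contrast the 1SG.POSS suffix keeps its initial [d] throughout — that segment must be underlying.
So the underlying form is /-tɛ/, and voiceless stops become voiced after a nasal.

/-tɛ/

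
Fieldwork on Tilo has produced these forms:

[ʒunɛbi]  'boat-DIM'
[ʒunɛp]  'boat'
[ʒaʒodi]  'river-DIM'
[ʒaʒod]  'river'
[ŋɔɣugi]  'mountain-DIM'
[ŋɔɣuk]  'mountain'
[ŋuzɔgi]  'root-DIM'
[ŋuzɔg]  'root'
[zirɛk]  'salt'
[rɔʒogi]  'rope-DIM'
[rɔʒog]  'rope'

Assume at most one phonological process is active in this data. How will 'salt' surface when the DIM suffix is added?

[zirɛgi]

The stem for 'mountain' ends in [g] in [ŋɔɣugi] but [k] in [ŋɔɣuk].
The stem 'root' ([ŋuzɔgi], [ŋuzɔg]) shows [g] unchanged in both environments, so [g] cannot be basic with [k] derived in isolation.
Therefore /k/ is basic and [g] is derived by intervocalic voicing (voiceless stops become voiced between vowels).
From [zirɛk] the stem 'salt' is /zirɛk/; between vowels this yields [zirɛgi].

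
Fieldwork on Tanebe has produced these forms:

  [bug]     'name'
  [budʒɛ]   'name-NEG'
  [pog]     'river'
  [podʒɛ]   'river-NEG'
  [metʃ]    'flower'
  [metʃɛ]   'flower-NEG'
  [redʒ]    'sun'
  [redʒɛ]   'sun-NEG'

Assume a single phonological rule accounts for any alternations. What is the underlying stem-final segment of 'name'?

The root 'name' surfaces as [bug] and [budʒɛ], with a stem-final [g] ~ [dʒ] alternation.
But 'sun' keeps [dʒ] in both environments ([redʒ], [redʒɛ]), so there is no rule changing /dʒ/ to [g] in isolation.
So /g/ is underlying, and a rule of palatalization before a front vowel — /g/ becomes palato-alveolar [dʒ] before a front vowel — gives [dʒ].

/g/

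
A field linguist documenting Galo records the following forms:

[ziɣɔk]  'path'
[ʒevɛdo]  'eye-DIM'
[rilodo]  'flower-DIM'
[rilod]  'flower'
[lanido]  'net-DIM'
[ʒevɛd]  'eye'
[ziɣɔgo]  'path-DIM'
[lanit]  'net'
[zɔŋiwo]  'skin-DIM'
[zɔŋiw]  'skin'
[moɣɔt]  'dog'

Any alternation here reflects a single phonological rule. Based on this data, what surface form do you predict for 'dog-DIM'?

[moɣɔdo]

In [lanit] and [lanido] the final segment of 'net' alternates: [t] ~ [d].
But 'eye' keeps [d] in both environments ([ʒevɛd], [ʒevɛdo]), so there is no rule changing /d/ to [t] in isolation.
So /t/ is underlying, and a rule of intervocalic voicing — voiceless stops become voiced between vowels — gives [d].
The one attested form of 'dog', [moɣɔt], shows underlying /moɣɔt/. Applying the same rule between vowels gives [moɣɔdo].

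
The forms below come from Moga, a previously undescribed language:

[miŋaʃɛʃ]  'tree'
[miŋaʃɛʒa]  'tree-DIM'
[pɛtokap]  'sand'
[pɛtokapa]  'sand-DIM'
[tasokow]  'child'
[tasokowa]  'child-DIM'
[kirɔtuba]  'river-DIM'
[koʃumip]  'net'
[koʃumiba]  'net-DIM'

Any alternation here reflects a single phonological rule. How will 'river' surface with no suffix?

[kirɔtup]

In [koʃumip] and [koʃumiba] the final segment of 'net' alternates: [p] ~ [b].
But 'sand' keeps [p] in both environments ([pɛtokap], [pɛtokapa]), so there is no rule changing /p/ to [b] before the DIM suffix.
Therefore /b/ is basic and [p] is derived by word-final obstruent devoicing (voiced obstruents become voiceless word-finally).
The one attested form of 'river', [kirɔtuba], shows underlying /kirɔtub/. Applying the same rule word-finally gives [kirɔtup].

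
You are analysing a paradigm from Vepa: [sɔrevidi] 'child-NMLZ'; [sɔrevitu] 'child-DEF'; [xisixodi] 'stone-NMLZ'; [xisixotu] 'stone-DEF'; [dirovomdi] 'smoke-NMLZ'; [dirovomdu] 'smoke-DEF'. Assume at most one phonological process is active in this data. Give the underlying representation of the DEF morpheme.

The DEF suffix surfaces as [-du] and [-tu], depending on the final segment of the stem.
The NMLZ suffix, which begins with [d], is invariant after every stem; so [d] is not altered by any rule here.
The DEF suffix is therefore /-tu/ underlyingly, with post-nasal voicing: voiceless stops become voiced after a nasal.

/-tu/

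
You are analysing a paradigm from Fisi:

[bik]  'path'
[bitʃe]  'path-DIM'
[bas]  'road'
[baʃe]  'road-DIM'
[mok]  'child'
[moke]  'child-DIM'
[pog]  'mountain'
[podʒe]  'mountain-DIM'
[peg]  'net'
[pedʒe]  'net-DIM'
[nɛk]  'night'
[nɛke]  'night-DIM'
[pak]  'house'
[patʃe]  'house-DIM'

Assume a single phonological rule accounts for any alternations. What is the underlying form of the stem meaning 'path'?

'path' shows [k] ~ [tʃ] at the end of the stem ([bik] vs [bitʃe]).
The stem 'night' ([nɛk], [nɛke]) shows [k] unchanged in both environments, so [k] cannot be basic with [tʃ] derived before the DIM suffix.
So /tʃ/ is underlying, and a rule of depalatalization — palato-alveolar /tʃ/, /dʒ/ and /ʃ/ become [k], [g] and [s] when no front vowel follows — gives [k].

/bitʃ/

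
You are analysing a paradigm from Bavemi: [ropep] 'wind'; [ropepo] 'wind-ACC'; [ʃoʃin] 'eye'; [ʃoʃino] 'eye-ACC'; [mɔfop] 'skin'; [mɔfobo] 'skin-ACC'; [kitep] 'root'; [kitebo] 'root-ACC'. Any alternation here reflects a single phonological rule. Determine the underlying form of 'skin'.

/mɔfob/

The stem for 'skin' ends in [p] in [mɔfop] but [b] in [mɔfobo].
The stem 'wind' ([ropep], [ropepo]) shows [p] unchanged in both environments, so [p] cannot be basic with [b] derived before the ACC suffix.
So /b/ is underlying, and a rule of word-final obstruent devoicing — voiced obstruents become voiceless word-finally — gives [p].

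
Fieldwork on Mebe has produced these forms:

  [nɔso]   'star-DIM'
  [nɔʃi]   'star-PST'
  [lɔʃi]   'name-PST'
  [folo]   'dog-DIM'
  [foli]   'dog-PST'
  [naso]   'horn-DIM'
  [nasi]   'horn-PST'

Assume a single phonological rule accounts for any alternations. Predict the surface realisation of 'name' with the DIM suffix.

[lɔso]

The root 'star' surfaces as [nɔso] and [nɔʃi], with a stem-final [s] ~ [ʃ] alternation.
The stem 'horn' ([naso], [nasi]) shows [s] unchanged in both environments, so [s] cannot be basic with [ʃ] derived before the PST suffix.
Therefore /ʃ/ is basic and [s] is derived by depalatalization (palato-alveolar /ʃ/ becomes [s] when no front vowel follows).
From [lɔʃi] the stem 'name' is /lɔʃ/; when no front vowel follows this yields [lɔso].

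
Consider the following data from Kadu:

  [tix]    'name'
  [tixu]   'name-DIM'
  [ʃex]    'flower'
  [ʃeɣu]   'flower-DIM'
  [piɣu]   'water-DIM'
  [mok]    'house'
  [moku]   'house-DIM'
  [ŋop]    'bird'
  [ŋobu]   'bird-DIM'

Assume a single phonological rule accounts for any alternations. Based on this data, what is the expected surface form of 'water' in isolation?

[pix]

The root 'flower' surfaces as [ʃex] and [ʃeɣu], with a stem-final [x] ~ [ɣ] alternation.
Compare 'name', with invariant [x] in [tix] and [tixu]: an analysis with underlying /x/ and a rule producing [ɣ] before the DIM suffix would wrongly predict alternation here too.
So /ɣ/ is underlying, and a rule of word-final obstruent devoicing — voiced obstruents become voiceless word-finally — gives [x].
The one attested form of 'water', [piɣu], shows underlying /piɣ/. Applying the same rule word-finally gives [pix].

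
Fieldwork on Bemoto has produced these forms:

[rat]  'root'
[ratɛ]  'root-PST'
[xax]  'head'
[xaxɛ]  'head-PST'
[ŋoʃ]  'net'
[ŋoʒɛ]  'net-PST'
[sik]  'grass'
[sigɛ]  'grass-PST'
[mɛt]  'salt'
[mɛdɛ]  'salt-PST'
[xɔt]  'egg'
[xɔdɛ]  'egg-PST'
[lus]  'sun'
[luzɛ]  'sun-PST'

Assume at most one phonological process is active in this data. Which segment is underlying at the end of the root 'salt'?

/d/

The root 'salt' surfaces as [mɛt] and [mɛdɛ], with a stem-final [t] ~ [d] alternation.
If /t/ were underlying and a rule turned it into [d] before the PST suffix, 'root' would also alternate; but it has [t] in both [rat] and [ratɛ].
The underlying segment must be /d/; voiced obstruents become voiceless word-finally, yielding [t] there.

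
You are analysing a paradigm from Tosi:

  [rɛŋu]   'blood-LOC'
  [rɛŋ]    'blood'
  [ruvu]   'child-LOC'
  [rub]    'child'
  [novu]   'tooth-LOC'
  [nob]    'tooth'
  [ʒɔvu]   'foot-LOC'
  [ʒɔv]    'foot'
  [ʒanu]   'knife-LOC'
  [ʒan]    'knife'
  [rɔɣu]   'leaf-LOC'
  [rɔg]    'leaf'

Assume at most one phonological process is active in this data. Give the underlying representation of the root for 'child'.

'child' shows [v] ~ [b] at the end of the stem ([ruvu] vs [rub]).
The stem 'foot' ([ʒɔvu], [ʒɔv]) shows [v] unchanged in both environments, so [v] cannot be basic with [b] derived in isolation.
The underlying segment must be /b/; voiced stops become fricatives between vowels, yielding [v] there.
Hence 'child' is /rub/ underlyingly.

/rub/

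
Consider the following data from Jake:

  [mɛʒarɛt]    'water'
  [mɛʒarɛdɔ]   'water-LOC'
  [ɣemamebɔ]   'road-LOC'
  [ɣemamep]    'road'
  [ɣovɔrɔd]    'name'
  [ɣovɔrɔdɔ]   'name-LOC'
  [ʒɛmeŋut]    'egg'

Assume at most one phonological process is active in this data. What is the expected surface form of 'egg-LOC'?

[ʒɛmeŋudɔ]

The root 'water' surfaces as [mɛʒarɛdɔ] and [mɛʒarɛt], with a stem-final [d] ~ [t] alternation.
But 'name' keeps [d] in both environments ([ɣovɔrɔdɔ], [ɣovɔrɔd]), so there is no rule changing /d/ to [t] in isolation.
The alternation reflects intervocalic voicing: voiceless stops become voiced between vowels. /t/ is underlying.
From [ʒɛmeŋut] the stem 'egg' is /ʒɛmeŋut/; between vowels this yields [ʒɛmeŋudɔ].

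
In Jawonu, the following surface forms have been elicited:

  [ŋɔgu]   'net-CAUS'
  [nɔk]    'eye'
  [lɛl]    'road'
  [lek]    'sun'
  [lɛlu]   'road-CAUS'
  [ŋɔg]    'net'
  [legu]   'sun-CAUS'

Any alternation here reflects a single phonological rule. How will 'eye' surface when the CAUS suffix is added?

[nɔgu]

In [lek] and [legu] the final segment of 'sun' alternates: [k] ~ [g].
If /g/ were underlying and a rule turned it into [k] in isolation, 'net' would also alternate; but it has [g] in both [ŋɔg] and [ŋɔgu].
So /k/ is underlying, and a rule of intervocalic voicing — voiceless stops become voiced between vowels — gives [g].
The one attested form of 'eye', [nɔk], shows underlying /nɔk/. Applying the same rule between vowels gives [nɔgu].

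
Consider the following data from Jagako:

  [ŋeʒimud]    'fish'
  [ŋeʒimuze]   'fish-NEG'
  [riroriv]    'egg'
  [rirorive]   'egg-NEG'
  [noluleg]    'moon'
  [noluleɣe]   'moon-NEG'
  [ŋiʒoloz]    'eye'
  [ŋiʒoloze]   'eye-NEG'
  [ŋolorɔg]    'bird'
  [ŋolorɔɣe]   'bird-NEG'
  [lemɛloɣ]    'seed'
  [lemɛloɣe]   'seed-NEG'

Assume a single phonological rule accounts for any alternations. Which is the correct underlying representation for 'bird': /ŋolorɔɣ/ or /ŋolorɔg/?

/ŋolorɔg/

The stem for 'bird' ends in [g] in [ŋolorɔg] but [ɣ] in [ŋolorɔɣe].
If /ɣ/ were underlying and a rule turned it into [g] in isolation, 'seed' would also alternate; but it has [ɣ] in both [lemɛloɣ] and [lemɛloɣe].
The alternation reflects intervocalic spirantization: voiced stops become fricatives between vowels. /g/ is underlying.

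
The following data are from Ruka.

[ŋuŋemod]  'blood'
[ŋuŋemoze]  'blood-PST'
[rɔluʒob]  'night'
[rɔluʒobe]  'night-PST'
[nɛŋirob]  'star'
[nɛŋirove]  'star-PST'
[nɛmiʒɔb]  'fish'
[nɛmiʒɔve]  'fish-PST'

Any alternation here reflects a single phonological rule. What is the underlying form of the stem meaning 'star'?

The stem for 'star' ends in [b] in [nɛŋirob] but [v] in [nɛŋirove].
Compare 'night', with invariant [b] in [rɔluʒob] and [rɔluʒobe]: an analysis with underlying /b/ and a rule producing [v] before the PST suffix would wrongly predict alternation here too.
Therefore /v/ is basic and [b] is derived by word-final hardening (voiced fricatives become stops word-finally).
Hence 'star' is /nɛŋirov/ underlyingly.

/nɛŋirov/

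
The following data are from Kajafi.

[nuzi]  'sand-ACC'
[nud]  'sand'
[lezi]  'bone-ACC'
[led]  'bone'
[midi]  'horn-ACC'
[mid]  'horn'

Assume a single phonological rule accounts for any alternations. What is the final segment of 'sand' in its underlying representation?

The stem for 'sand' ends in [z] in [nuzi] but [d] in [nud].
If /d/ were underlying and a rule turned it into [z] before the ACC suffix, 'horn' would also alternate; but it has [d] in both [midi] and [mid].
Therefore /z/ is basic and [d] is derived by word-final hardening (voiced fricatives become stops word-finally).

/z/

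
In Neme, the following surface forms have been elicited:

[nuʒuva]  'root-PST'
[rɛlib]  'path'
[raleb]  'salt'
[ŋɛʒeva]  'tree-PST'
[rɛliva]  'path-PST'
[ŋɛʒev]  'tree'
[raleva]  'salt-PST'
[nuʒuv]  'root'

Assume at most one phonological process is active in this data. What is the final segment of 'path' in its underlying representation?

/b/

The stem for 'path' ends in [b] in [rɛlib] but [v] in [rɛliva].
If /v/ were underlying and a rule turned it into [b] in isolation, 'root' would also alternate; but it has [v] in both [nuʒuv] and [nuʒuva].
The underlying segment must be /b/; voiced stops become fricatives between vowels, yielding [v] there.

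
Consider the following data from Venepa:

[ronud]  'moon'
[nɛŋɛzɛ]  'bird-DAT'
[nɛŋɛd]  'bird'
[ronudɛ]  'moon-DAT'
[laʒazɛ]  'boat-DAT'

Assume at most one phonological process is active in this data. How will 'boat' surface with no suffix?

[laʒad]

The root 'bird' surfaces as [nɛŋɛd] and [nɛŋɛzɛ], with a stem-final [d] ~ [z] alternation.
If /d/ were underlying and a rule turned it into [z] before the DAT suffix, 'moon' would also alternate; but it has [d] in both [ronud] and [ronudɛ].
So /z/ is underlying, and a rule of word-final hardening — voiced fricatives become stops word-finally — gives [d].
The one attested form of 'boat', [laʒazɛ], shows underlying /laʒaz/. Applying the same rule word-finally gives [laʒad].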